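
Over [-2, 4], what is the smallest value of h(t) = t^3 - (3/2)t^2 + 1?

Differentiating, h'(t) = 3t^2 - 3t; which vanishes at t = 0 and t = 1.
Compare values at every candidate in [-2, 4]: h(-2) = -13, h(0) = 1, h(1) = 1/2, h(4) = 41.
The minimum over the interval is -13, attained at t = -2.

-13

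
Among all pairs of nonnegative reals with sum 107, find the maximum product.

11449/4

With x + y = 107, the product is P(x) = x(107 − x).
P'(x) = 107 − 2x = 0 gives x = 107/2; P'' = −2 < 0, so this is the maximum.
P = 107/2·107/2 = 11449/4.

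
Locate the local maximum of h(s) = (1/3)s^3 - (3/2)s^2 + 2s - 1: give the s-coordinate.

1

Critical points: h'(s) = s^2 - 3s + 2 vanishes at s = 1, 2.
Since h''(s) = 2s - 3, we get h''(1) = -1 < 0 ⇒ local maximum; h''(2) = 1 > 0 ⇒ local minimum.
So the local maximum value is h(1) = -1/6.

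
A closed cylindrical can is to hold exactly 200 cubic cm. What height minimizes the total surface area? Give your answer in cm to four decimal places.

6.3384

With radius r and height h, πr²h = 200 so h = 200/(πr²), and S(r) = 2πr² + 2πrh = 2πr² + 2·200/r.
S'(r) = 4πr − 2·200/r² = 0 ⇒ r³ = 200/(2π), so r ≈ 3.1692 and h = 2r ≈ 6.3384.
S''(r) = 4π + 4·200/r³ > 0, so this is the minimum; S ≈ 189.3221.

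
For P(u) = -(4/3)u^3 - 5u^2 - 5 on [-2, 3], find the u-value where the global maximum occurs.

0

The derivative is -4u^2 - 10u, whose only zero in [-2, 3] is u = 0.
Evaluating at the critical points and endpoints: P(-2) = -43/3; P(0) = -5; P(3) = -86.
The maximum over the interval is -5, attained at u = 0.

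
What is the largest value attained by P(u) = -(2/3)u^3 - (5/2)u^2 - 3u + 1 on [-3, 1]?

P'(u) = -2u^2 - 5u - 3, which vanishes at u = -3/2 and u = -1.
Compare values at every candidate in [-3, 1]: P(-3) = 11/2, P(-3/2) = 17/8, P(-1) = 13/6, P(1) = -31/6.
Hence the absolute maximum is 11/2 at u = -3.

11/2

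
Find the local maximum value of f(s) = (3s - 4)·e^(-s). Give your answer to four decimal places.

f'(s) = 3·e^(-s) + (3s - 4)·(-1)·e^(-s) = (-3s + 7)·e^(-s). Since e^(-s) > 0, the only critical point is s = 7/3.
f''(7/3) has the same sign as -3 < 0, so this is a local maximum.
f(7/3) = (3)·e^(-7/3) ≈ 0.2909.

0.2909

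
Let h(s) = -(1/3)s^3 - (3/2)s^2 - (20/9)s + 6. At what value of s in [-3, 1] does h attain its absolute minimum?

The derivative is -s^2 - 3s - 20/9, which vanishes at s = -5/3 and s = -4/3.
Evaluating at the critical points and endpoints: h(-3) = 49/6,  h(-5/3) = 1147/162,  h(-4/3) = 574/81,  h(1) = 35/18.
The minimum over the interval is 35/18, attained at s = 1.

1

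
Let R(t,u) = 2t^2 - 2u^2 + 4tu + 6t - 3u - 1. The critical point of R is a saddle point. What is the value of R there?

-7/16

∂R/∂t = 4t + 4u + 6 = 0 and ∂R/∂u = 4t - 4u - 3 = 0, so (t, u) = (-3/8, -9/8).
The Hessian has R_{tt} = 4, R_{uu} = -4, R_{tu} = 4, giving D = -32 < 0, so the point is a saddle point.
R(-3/8, -9/8) = -7/16.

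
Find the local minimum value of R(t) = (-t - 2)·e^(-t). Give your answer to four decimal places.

-2.7183

R'(t) = (-1)·e^(-t) + (-t - 2)·(-1)·e^(-t) = (t + 1)·e^(-t). Since e^(-t) > 0, the only critical point is t = -1.
R''(-1) has the same sign as 1 > 0, so this is a local minimum.
R(-1) = (-1)·e^(1) ≈ -2.7183.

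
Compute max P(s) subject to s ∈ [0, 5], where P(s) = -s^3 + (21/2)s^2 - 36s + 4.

The derivative is -3s^2 + 21s - 36, which vanishes at s = 3 and s = 4.
Candidates: P(0) = 4,  P(3) = -73/2,  P(4) = -36,  P(5) = -77/2.
The maximum over the interval is 4, attained at s = 0.

4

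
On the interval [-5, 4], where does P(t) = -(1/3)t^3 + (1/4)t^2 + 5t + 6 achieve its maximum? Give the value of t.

-5

P'(t) = -t^2 + (1/2)t + 5, which vanishes at t = -2 and t = 5/2.
Candidates: P(-5) = 347/12; P(-2) = -1/3; P(5/2) = 713/48; P(4) = 26/3.
Hence the absolute maximum is 347/12 at t = -5.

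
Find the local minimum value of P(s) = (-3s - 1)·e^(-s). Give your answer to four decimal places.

Differentiating with the product rule gives P'(s) = (3s - 2)·e^(-s). Since e^(-s) > 0, the only critical point is s = 2/3.
P''(2/3) has the same sign as 3 > 0, so this is a local minimum.
P(2/3) = (-3)·e^(-2/3) ≈ -1.5403.

-1.5403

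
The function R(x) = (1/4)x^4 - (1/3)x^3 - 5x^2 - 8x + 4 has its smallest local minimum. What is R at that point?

-196/3

Critical points: R'(x) = x^3 - x^2 - 10x - 8 vanishes at x = -2, -1, 4.
Since R''(x) = 3x^2 - 2x - 10, we get R''(-2) = 6 > 0 ⇒ local minimum; R''(-1) = -5 < 0 ⇒ local maximum; R''(4) = 30 > 0 ⇒ local minimum.
So the smallest local minimum value is R(4) = -196/3.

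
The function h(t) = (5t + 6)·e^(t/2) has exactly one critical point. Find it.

h'(t) = 5·e^(t/2) + (5t + 6)·(1/2)·e^(t/2) = ((5/2)t + 8)·e^(t/2). Since e^(t/2) > 0, the only critical point is t = -16/5.
h''(-16/5) has the same sign as 5/2 > 0, so this is a local minimum.
h(-16/5) = (-10)·e^(-8/5) ≈ -2.0190.

-16/5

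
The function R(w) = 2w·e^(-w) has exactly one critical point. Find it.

1

Differentiating with the product rule gives R'(w) = (-2w + 2)·e^(-w). Since e^(-w) > 0, the only critical point is w = 1.
R''(1) has the same sign as -2 < 0, so this is a local maximum.
R(1) = (2)·e^(-1) ≈ 0.7358.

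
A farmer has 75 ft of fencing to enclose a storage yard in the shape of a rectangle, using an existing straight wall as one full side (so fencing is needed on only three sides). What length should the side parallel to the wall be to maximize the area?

Let the sides perpendicular to the wall have length x and the parallel side y, so 2x + y = 75 and the area is A = xy = x(75 − 2x).
A'(x) = 75 − 4x = 0 gives x = 75/4, and A''(x) = −4 < 0 confirms a maximum.
Then y = 75 − 2·75/4 = 75/2 and A = 5625/8.

75/2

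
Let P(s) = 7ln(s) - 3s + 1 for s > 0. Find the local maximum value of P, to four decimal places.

P'(s) = 7/s − 3 = 0 gives s = 7/3.
P''(s) = -7/s², which is negative for s > 0, so this is a local maximum.
P(7/3) = 7·ln(7/3) - 7 + 1 ≈ -0.0689.

-0.0689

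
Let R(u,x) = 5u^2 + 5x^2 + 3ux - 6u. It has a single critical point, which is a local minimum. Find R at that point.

∂R/∂u = 10u + 3x - 6 = 0 and ∂R/∂x = 3u + 10x = 0, so (u, x) = (60/91, -18/91).
The Hessian has R_{uu} = 10, R_{xx} = 10, R_{ux} = 3, giving D = 91 > 0 with R_{uu} > 0, so the point is a local minimum.
R(60/91, -18/91) = -180/91.

-180/91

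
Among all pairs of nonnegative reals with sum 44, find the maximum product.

With x + y = 44, the product is P(x) = x(44 − x).
P'(x) = 44 − 2x = 0 gives x = 22; P'' = −2 < 0, so this is the maximum.
P = 22·22 = 484.

484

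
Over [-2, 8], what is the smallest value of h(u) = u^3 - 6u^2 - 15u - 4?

h'(u) = 3u^2 - 12u - 15, which vanishes at u = -1 and u = 5.
Evaluating at the critical points and endpoints: h(-2) = -6, h(-1) = 4, h(5) = -104, h(8) = 4.
The minimum over the interval is -104, attained at u = 5.

-104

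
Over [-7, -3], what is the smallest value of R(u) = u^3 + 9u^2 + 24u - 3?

Differentiating, R'(u) = 3u^2 + 18u + 24; whose only zero in [-7, -3] is u = -4.
Candidates: R(-7) = -73, R(-4) = -19, R(-3) = -21.
The minimum over the interval is -73, attained at u = -7.

-73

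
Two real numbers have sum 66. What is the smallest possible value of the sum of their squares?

With a + b = 66, a^2 + b^2 = a^2 + (66 − a)^2.
The derivative 2a − 2(66 − a) = 4a − 132 vanishes at a = 33; second derivative 4 > 0, a minimum.
The minimum is 2·(33)^2 = 2178.

2178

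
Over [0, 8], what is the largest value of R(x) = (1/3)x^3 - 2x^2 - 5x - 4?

Differentiating, R'(x) = x^2 - 4x - 5; whose only zero in [0, 8] is x = 5.
Evaluating at the critical points and endpoints: R(0) = -4, R(5) = -112/3, R(8) = -4/3.
So the maximum is R(8) = -4/3.

-4/3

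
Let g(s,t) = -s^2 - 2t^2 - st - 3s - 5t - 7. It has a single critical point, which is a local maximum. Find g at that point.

∂g/∂s = -2s - t - 3 = 0 and ∂g/∂t = -s - 4t - 5 = 0, so (s, t) = (-1, -1).
The Hessian has g_{ss} = -2, g_{tt} = -4, g_{st} = -1, giving D = 7 > 0 with g_{ss} < 0, so the point is a local maximum.
g(-1, -1) = -3.

-3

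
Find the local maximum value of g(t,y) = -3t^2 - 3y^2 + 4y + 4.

16/3

∂g/∂t = -6t = 0 and ∂g/∂y = -6y + 4 = 0, so (t, y) = (0, 2/3).
The Hessian has g_{tt} = -6, g_{yy} = -6, g_{ty} = 0, giving D = 36 > 0 with g_{tt} < 0, so the point is a local maximum.
g(0, 2/3) = 16/3.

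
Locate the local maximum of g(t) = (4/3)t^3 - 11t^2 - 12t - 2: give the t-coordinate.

-1/2

Critical points: g'(t) = 4t^2 - 22t - 12 vanishes at t = -1/2, 6.
Since g''(t) = 8t - 22, we get g''(-1/2) = -26 < 0 ⇒ local maximum; g''(6) = 26 > 0 ⇒ local minimum.
The local maximum is g(-1/2) = 13/12.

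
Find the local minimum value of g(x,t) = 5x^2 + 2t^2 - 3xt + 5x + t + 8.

178/31

∂g/∂x = 10x - 3t + 5 = 0 and ∂g/∂t = -3x + 4t + 1 = 0, so (x, t) = (-23/31, -25/31).
The Hessian has g_{xx} = 10, g_{tt} = 4, g_{xt} = -3, giving D = 31 > 0 with g_{xx} > 0, so the point is a local minimum.
g(-23/31, -25/31) = 178/31.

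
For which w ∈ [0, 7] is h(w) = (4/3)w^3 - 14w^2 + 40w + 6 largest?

7

h'(w) = 4w^2 - 28w + 40, which vanishes at w = 2 and w = 5.
Compare values at every candidate in [0, 7]: h(0) = 6, h(2) = 122/3, h(5) = 68/3, h(7) = 172/3.
So the maximum is h(7) = 172/3.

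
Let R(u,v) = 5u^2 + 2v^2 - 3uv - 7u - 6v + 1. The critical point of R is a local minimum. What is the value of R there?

-373/31

∂R/∂u = 10u - 3v - 7 = 0 and ∂R/∂v = -3u + 4v - 6 = 0, so (u, v) = (46/31, 81/31).
The Hessian has R_{uu} = 10, R_{vv} = 4, R_{uv} = -3, giving D = 31 > 0 with R_{uu} > 0, so the point is a local minimum.
R(46/31, 81/31) = -373/31.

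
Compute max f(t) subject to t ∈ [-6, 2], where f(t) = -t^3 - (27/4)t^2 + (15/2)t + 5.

Differentiating, f'(t) = -3t^2 - (27/2)t + 15/2; which vanishes at t = -5 and t = 1/2.
Compare values at every candidate in [-6, 2]: f(-6) = -67, f(-5) = -305/4, f(1/2) = 111/16, f(2) = -15.
The maximum over the interval is 111/16, attained at t = 1/2.

111/16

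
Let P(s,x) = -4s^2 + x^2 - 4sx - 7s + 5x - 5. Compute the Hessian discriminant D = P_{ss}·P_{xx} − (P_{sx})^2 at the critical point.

∂P/∂s = -8s - 4x - 7 = 0 and ∂P/∂x = -4s + 2x + 5 = 0, so (s, x) = (3/16, -17/8).
The Hessian has P_{ss} = -8, P_{xx} = 2, P_{sx} = -4, giving D = -32 < 0, so the point is a saddle point.
D = (-8)·(2) − (-4)^2 = -32.

-32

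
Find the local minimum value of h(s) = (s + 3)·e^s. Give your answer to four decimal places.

Differentiating with the product rule gives h'(s) = (s + 4)·e^s. Since e^s > 0, the only critical point is s = -4.
h''(-4) has the same sign as 1 > 0, so this is a local minimum.
h(-4) = (-1)·e^(-4) ≈ -0.0183.

-0.0183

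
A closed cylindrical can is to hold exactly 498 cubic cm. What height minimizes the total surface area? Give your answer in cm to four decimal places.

With radius r and height h, πr²h = 498 so h = 498/(πr²), and S(r) = 2πr² + 2πrh = 2πr² + 2·498/r.
S'(r) = 4πr − 2·498/r² = 0 ⇒ r³ = 498/(2π), so r ≈ 4.2955 and h = 2r ≈ 8.5911.
S''(r) = 4π + 4·498/r³ > 0, so this is the minimum; S ≈ 347.8036.

8.5911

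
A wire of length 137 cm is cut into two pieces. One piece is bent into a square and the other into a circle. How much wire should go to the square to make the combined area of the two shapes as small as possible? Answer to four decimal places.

76.7336

Let x be the length used for the square. Square side x/4; circle radius (137−x)/(2π).
A(x) = (x/4)² + π·((137−x)/(2π))² = x²/16 + (137−x)²/(4π) for 0 ≤ x ≤ 137. A'(x) = x/8 − (137−x)/(2π) = 0 gives x = 4·137/(π+4) ≈ 76.7336.
A'' = 1/8 + 1/(2π) > 0, so this gives the minimum combined area; x ≈ 76.7336 cm to the square.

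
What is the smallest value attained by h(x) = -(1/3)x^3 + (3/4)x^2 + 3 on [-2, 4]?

h'(x) = -x^2 + (3/2)x, which vanishes at x = 0 and x = 3/2.
Compare values at every candidate in [-2, 4]: h(-2) = 26/3,  h(0) = 3,  h(3/2) = 57/16,  h(4) = -19/3.
Hence the absolute minimum is -19/3 at x = 4.

-19/3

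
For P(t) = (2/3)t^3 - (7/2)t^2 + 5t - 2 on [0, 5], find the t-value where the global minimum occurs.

0

The derivative is 2t^2 - 7t + 5, which vanishes at t = 1 and t = 5/2.
Compare values at every candidate in [0, 5]: P(0) = -2; P(1) = 1/6; P(5/2) = -23/24; P(5) = 113/6.
So the minimum is P(0) = -2.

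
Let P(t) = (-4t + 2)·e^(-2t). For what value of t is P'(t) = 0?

By the product rule, P'(t) = (8t - 8)·e^(-2t). Since e^(-2t) > 0, the only critical point is t = 1.
P''(1) has the same sign as 8 > 0, so this is a local minimum.
P(1) = (-2)·e^(-2) ≈ -0.2707.

1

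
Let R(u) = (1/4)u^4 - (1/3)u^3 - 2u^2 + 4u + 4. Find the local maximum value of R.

Critical points: R'(u) = u^3 - u^2 - 4u + 4 vanishes at u = -2, 1, 2.
Second-derivative test with R''(u) = 3u^2 - 2u - 4: R''(-2) = 12 > 0 ⇒ local minimum; R''(1) = -3 < 0 ⇒ local maximum; R''(2) = 4 > 0 ⇒ local minimum.
Thus R has its local maximum at u = 1, with value 71/12.

71/12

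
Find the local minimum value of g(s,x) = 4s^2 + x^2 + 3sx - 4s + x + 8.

∂g/∂s = 8s + 3x - 4 = 0 and ∂g/∂x = 3s + 2x + 1 = 0, so (s, x) = (11/7, -20/7).
The Hessian has g_{ss} = 8, g_{xx} = 2, g_{sx} = 3, giving D = 7 > 0 with g_{ss} > 0, so the point is a local minimum.
g(11/7, -20/7) = 24/7.

24/7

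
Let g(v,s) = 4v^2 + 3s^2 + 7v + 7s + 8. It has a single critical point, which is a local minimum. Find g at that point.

41/48

∂g/∂v = 8v + 7 = 0 and ∂g/∂s = 6s + 7 = 0, so (v, s) = (-7/8, -7/6).
The Hessian has g_{vv} = 8, g_{ss} = 6, g_{vs} = 0, giving D = 48 > 0 with g_{vv} > 0, so the point is a local minimum.
g(-7/8, -7/6) = 41/48.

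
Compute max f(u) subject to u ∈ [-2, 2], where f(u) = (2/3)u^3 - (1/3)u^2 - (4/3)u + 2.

The derivative is 2u^2 - (2/3)u - 4/3, which vanishes at u = -2/3 and u = 1.
Compare values at every candidate in [-2, 2]: f(-2) = -2,  f(-2/3) = 206/81,  f(1) = 1,  f(2) = 10/3.
The maximum over the interval is 10/3, attained at u = 2.

10/3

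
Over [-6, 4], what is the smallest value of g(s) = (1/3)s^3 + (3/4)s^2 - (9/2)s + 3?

Differentiating, g'(s) = s^2 + (3/2)s - 9/2; which vanishes at s = -3 and s = 3/2.
Candidates: g(-6) = -15, g(-3) = 57/4, g(3/2) = -15/16, g(4) = 55/3.
Hence the absolute minimum is -15 at s = -6.

-15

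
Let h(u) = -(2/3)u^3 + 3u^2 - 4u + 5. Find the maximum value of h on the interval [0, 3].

5

The derivative is -2u^2 + 6u - 4, which vanishes at u = 1 and u = 2.
Evaluating at the critical points and endpoints: h(0) = 5,  h(1) = 10/3,  h(2) = 11/3,  h(3) = 2.
The maximum over the interval is 5, attained at u = 0.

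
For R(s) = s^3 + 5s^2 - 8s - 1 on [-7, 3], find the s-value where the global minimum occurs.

-7

The derivative is 3s^2 + 10s - 8, which vanishes at s = -4 and s = 2/3.
Evaluating at the critical points and endpoints: R(-7) = -43, R(-4) = 47, R(2/3) = -103/27, R(3) = 47.
So the minimum is R(-7) = -43.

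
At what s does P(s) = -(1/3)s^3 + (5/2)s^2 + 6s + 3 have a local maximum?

P'(s) = -s^2 + 5s + 6. Setting P'(s) = 0 gives s ∈ {-1, 6}.
Second-derivative test with P''(s) = -2s + 5: P''(-1) = 7 > 0 ⇒ local minimum; P''(6) = -7 < 0 ⇒ local maximum.
The local maximum is P(6) = 57.

6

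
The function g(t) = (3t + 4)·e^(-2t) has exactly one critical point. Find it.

-5/6

Differentiating with the product rule gives g'(t) = (-6t - 5)·e^(-2t). Since e^(-2t) > 0, the only critical point is t = -5/6.
g''(-5/6) has the same sign as -6 < 0, so this is a local maximum.
g(-5/6) = (3/2)·e^(5/3) ≈ 7.9417.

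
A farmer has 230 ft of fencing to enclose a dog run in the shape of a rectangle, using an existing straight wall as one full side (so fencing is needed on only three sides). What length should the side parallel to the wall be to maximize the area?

115

Let the sides perpendicular to the wall have length x and the parallel side y, so 2x + y = 230 and the area is A = xy = x(230 − 2x).
A'(x) = 230 − 4x = 0 gives x = 115/2, and A''(x) = −4 < 0 confirms a maximum.
Then y = 230 − 2·115/2 = 115 and A = 13225/2.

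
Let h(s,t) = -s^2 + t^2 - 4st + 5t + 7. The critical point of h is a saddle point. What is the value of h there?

23/4

∂h/∂s = -2s - 4t = 0 and ∂h/∂t = -4s + 2t + 5 = 0, so (s, t) = (1, -1/2).
The Hessian has h_{ss} = -2, h_{tt} = 2, h_{st} = -4, giving D = -20 < 0, so the point is a saddle point.
h(1, -1/2) = 23/4.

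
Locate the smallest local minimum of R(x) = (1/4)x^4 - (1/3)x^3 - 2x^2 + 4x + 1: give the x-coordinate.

-2

R'(x) = x^3 - x^2 - 4x + 4. Setting R'(x) = 0 gives x ∈ {-2, 1, 2}.
Since R''(x) = 3x^2 - 2x - 4, we get R''(-2) = 12 > 0 ⇒ local minimum; R''(1) = -3 < 0 ⇒ local maximum; R''(2) = 4 > 0 ⇒ local minimum.
Thus R has its smallest local minimum at x = -2, with value -25/3.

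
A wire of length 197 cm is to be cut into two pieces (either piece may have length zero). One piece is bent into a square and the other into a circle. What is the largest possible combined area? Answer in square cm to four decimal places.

3088.3221

Let x be the length used for the square. Square side x/4; circle radius (197−x)/(2π).
A(x) = (x/4)² + π·((197−x)/(2π))² = x²/16 + (197−x)²/(4π) for 0 ≤ x ≤ 197. A'(x) = x/8 − (197−x)/(2π) = 0 gives x = 4·197/(π+4) ≈ 110.3395.
A'' > 0, so the interior critical point is a minimum; the maximum is at an endpoint. A(0) = 3088.3221 and A(197) = 2425.5625, so the largest area is 3088.3221.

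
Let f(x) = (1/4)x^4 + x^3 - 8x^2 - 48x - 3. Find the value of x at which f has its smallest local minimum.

Critical points: f'(x) = x^3 + 3x^2 - 16x - 48 vanishes at x = -4, -3, 4.
Second-derivative test with f''(x) = 3x^2 + 6x - 16: f''(-4) = 8 > 0 ⇒ local minimum; f''(-3) = -7 < 0 ⇒ local maximum; f''(4) = 56 > 0 ⇒ local minimum.
Thus f has its smallest local minimum at x = 4, with value -195.

4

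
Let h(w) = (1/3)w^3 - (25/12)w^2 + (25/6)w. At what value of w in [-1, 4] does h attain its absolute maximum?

4

The derivative is w^2 - (25/6)w + 25/6, which vanishes at w = 5/3 and w = 5/2.
Evaluating at the critical points and endpoints: h(-1) = -79/12, h(5/3) = 875/324, h(5/2) = 125/48, h(4) = 14/3.
So the maximum is h(4) = 14/3.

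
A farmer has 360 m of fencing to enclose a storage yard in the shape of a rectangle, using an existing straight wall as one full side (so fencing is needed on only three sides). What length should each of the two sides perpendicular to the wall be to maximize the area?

90

Let the sides perpendicular to the wall have length x and the parallel side y, so 2x + y = 360 and the area is A = xy = x(360 − 2x).
A'(x) = 360 − 4x = 0 gives x = 90, and A''(x) = −4 < 0 confirms a maximum.
Then y = 360 − 2·90 = 180 and A = 16200.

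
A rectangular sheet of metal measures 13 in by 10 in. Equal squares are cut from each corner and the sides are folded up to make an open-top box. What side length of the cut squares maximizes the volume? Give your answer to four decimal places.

With cut size x, the volume is V(x) = x(13 − 2x)(10 − 2x) for 0 < x < 5.
V'(x) = 12x^2 − 92x + 130. Setting V'(x) = 0 gives x ≈ 1.8684 (the root in (0, 5)).
V''(x) = 24x − 92 is negative there, so this is the maximum; V ≈ 108.3995.

1.8684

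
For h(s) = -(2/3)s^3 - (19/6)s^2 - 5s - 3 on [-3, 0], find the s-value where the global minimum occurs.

Differentiating, h'(s) = -2s^2 - (19/3)s - 5; which vanishes at s = -5/3 and s = -3/2.
Compare values at every candidate in [-3, 0]: h(-3) = 3/2, h(-5/3) = -61/162, h(-3/2) = -3/8, h(0) = -3.
So the minimum is h(0) = -3.

0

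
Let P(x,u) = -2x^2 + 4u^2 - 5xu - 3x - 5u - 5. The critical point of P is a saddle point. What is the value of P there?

∂P/∂x = -4x - 5u - 3 = 0 and ∂P/∂u = -5x + 8u - 5 = 0, so (x, u) = (-49/57, 5/57).
The Hessian has P_{xx} = -4, P_{uu} = 8, P_{xu} = -5, giving D = -57 < 0, so the point is a saddle point.
P(-49/57, 5/57) = -224/57.

-224/57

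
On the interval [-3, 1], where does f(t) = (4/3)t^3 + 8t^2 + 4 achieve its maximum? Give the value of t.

-3

Differentiating, f'(t) = 4t^2 + 16t; whose only zero in [-3, 1] is t = 0.
Candidates: f(-3) = 40, f(0) = 4, f(1) = 40/3.
Hence the absolute maximum is 40 at t = -3.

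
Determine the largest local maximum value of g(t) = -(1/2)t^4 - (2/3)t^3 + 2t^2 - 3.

7/3

Critical points: g'(t) = -2t^3 - 2t^2 + 4t vanishes at t = -2, 0, 1.
g''(t) = -6t^2 - 4t + 4. g''(-2) = -12 < 0 ⇒ local maximum; g''(0) = 4 > 0 ⇒ local minimum; g''(1) = -6 < 0 ⇒ local maximum.
So the largest local maximum value is g(-2) = 7/3.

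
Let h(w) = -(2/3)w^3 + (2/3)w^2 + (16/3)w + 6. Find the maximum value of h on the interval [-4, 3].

38

Differentiating, h'(w) = -2w^2 + (4/3)w + 16/3; which vanishes at w = -4/3 and w = 2.
Evaluating at the critical points and endpoints: h(-4) = 38; h(-4/3) = 134/81; h(2) = 14; h(3) = 10.
The maximum over the interval is 38, attained at w = -4.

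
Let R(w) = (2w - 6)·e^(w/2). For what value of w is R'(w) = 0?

Differentiating with the product rule gives R'(w) = (w - 1)·e^(w/2). Since e^(w/2) > 0, the only critical point is w = 1.
R''(1) has the same sign as 1 > 0, so this is a local minimum.
R(1) = (-4)·e^(1/2) ≈ -6.5949.

1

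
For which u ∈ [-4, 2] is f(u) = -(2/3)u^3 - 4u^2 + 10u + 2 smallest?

-4

f'(u) = -2u^2 - 8u + 10, whose only zero in [-4, 2] is u = 1.
Evaluating at the critical points and endpoints: f(-4) = -178/3; f(1) = 22/3; f(2) = 2/3.
Hence the absolute minimum is -178/3 at u = -4.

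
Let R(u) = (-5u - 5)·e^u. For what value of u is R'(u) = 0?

-2

R'(u) = (-5)·e^u + (-5u - 5)·1·e^u = (-5u - 10)·e^u. Since e^u > 0, the only critical point is u = -2.
R''(-2) has the same sign as -5 < 0, so this is a local maximum.
R(-2) = (5)·e^(-2) ≈ 0.6767.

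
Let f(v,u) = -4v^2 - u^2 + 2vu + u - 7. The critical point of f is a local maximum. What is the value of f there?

∂f/∂v = -8v + 2u = 0 and ∂f/∂u = 2v - 2u + 1 = 0, so (v, u) = (1/6, 2/3).
The Hessian has f_{vv} = -8, f_{uu} = -2, f_{vu} = 2, giving D = 12 > 0 with f_{vv} < 0, so the point is a local maximum.
f(1/6, 2/3) = -20/3.

-20/3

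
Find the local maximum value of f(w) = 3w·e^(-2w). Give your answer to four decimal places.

f'(w) = 3·e^(-2w) + (3w)·(-2)·e^(-2w) = (-6w + 3)·e^(-2w). Since e^(-2w) > 0, the only critical point is w = 1/2.
f''(1/2) has the same sign as -6 < 0, so this is a local maximum.
f(1/2) = (3/2)·e^(-1) ≈ 0.5518.

0.5518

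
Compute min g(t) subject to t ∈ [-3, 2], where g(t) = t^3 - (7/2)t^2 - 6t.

Differentiating, g'(t) = 3t^2 - 7t - 6; whose only zero in [-3, 2] is t = -2/3.
Candidates: g(-3) = -81/2, g(-2/3) = 58/27, g(2) = -18.
Hence the absolute minimum is -81/2 at t = -3.

-81/2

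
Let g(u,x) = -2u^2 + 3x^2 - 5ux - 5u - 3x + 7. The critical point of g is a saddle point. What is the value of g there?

∂g/∂u = -4u - 5x - 5 = 0 and ∂g/∂x = -5u + 6x - 3 = 0, so (u, x) = (-45/49, -13/49).
The Hessian has g_{uu} = -4, g_{xx} = 6, g_{ux} = -5, giving D = -49 < 0, so the point is a saddle point.
g(-45/49, -13/49) = 475/49.

475/49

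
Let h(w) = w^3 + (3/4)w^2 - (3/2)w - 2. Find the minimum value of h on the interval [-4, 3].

The derivative is 3w^2 + (3/2)w - 3/2, which vanishes at w = -1 and w = 1/2.
Evaluating at the critical points and endpoints: h(-4) = -48; h(-1) = -3/4; h(1/2) = -39/16; h(3) = 109/4.
So the minimum is h(-4) = -48.

-48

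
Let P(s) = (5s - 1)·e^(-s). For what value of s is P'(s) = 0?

6/5

By the product rule, P'(s) = (-5s + 6)·e^(-s). Since e^(-s) > 0, the only critical point is s = 6/5.
P''(6/5) has the same sign as -5 < 0, so this is a local maximum.
P(6/5) = (5)·e^(-6/5) ≈ 1.5060.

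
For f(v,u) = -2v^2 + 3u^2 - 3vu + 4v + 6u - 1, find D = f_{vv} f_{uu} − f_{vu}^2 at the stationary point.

-33

∂f/∂v = -4v - 3u + 4 = 0 and ∂f/∂u = -3v + 6u + 6 = 0, so (v, u) = (14/11, -4/11).
The Hessian has f_{vv} = -4, f_{uu} = 6, f_{vu} = -3, giving D = -33 < 0, so the point is a saddle point.
D = (-4)·(6) − (-3)^2 = -33.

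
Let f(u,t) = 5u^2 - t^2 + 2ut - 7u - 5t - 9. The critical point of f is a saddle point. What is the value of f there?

∂f/∂u = 10u + 2t - 7 = 0 and ∂f/∂t = 2u - 2t - 5 = 0, so (u, t) = (1, -3/2).
The Hessian has f_{uu} = 10, f_{tt} = -2, f_{ut} = 2, giving D = -24 < 0, so the point is a saddle point.
f(1, -3/2) = -35/4.

-35/4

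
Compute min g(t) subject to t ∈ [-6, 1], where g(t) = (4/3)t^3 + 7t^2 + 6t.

-72

The derivative is 4t^2 + 14t + 6, which vanishes at t = -3 and t = -1/2.
Evaluating at the critical points and endpoints: g(-6) = -72, g(-3) = 9, g(-1/2) = -17/12, g(1) = 43/3.
So the minimum is g(-6) = -72.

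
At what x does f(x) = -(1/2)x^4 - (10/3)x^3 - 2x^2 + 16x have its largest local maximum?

1

f'(x) = -2x^3 - 10x^2 - 4x + 16. Setting f'(x) = 0 gives x ∈ {-4, -2, 1}.
Since f''(x) = -6x^2 - 20x - 4, we get f''(-4) = -20 < 0 ⇒ local maximum; f''(-2) = 12 > 0 ⇒ local minimum; f''(1) = -30 < 0 ⇒ local maximum.
So the largest local maximum value is f(1) = 61/6.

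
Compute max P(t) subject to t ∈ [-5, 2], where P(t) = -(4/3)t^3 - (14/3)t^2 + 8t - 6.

Differentiating, P'(t) = -4t^2 - (28/3)t + 8; which vanishes at t = -3 and t = 2/3.
Evaluating at the critical points and endpoints: P(-5) = 4; P(-3) = -36; P(2/3) = -254/81; P(2) = -58/3.
The maximum over the interval is 4, attained at t = -5.

4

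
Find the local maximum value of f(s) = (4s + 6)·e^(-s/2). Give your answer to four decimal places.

6.2304

f'(s) = 4·e^(-s/2) + (4s + 6)·(-1/2)·e^(-s/2) = (-2s + 1)·e^(-s/2). Since e^(-s/2) > 0, the only critical point is s = 1/2.
f''(1/2) has the same sign as -2 < 0, so this is a local maximum.
f(1/2) = (8)·e^(-1/4) ≈ 6.2304.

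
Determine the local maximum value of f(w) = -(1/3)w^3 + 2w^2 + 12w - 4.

f'(w) = -w^2 + 4w + 12 = 0 at w = -2, 6.
Since f''(w) = -2w + 4, we get f''(-2) = 8 > 0 ⇒ local minimum; f''(6) = -8 < 0 ⇒ local maximum.
So the local maximum value is f(6) = 68.

68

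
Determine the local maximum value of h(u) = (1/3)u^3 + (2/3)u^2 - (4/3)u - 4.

-4/3

h'(u) = u^2 + (4/3)u - 4/3. Setting h'(u) = 0 gives u ∈ {-2, 2/3}.
Since h''(u) = 2u + 4/3, we get h''(-2) = -8/3 < 0 ⇒ local maximum; h''(2/3) = 8/3 > 0 ⇒ local minimum.
Thus h has its local maximum at u = -2, with value -4/3.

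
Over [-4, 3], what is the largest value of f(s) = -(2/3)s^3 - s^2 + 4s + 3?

f'(s) = -2s^2 - 2s + 4, which vanishes at s = -2 and s = 1.
Candidates: f(-4) = 41/3; f(-2) = -11/3; f(1) = 16/3; f(3) = -12.
So the maximum is f(-4) = 41/3.

41/3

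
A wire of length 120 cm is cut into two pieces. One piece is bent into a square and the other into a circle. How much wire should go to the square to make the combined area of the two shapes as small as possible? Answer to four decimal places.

67.2119

Let x be the length used for the square. Square side x/4; circle radius (120−x)/(2π).
A(x) = (x/4)² + π·((120−x)/(2π))² = x²/16 + (120−x)²/(4π) for 0 ≤ x ≤ 120. A'(x) = x/8 − (120−x)/(2π) = 0 gives x = 4·120/(π+4) ≈ 67.2119.
A'' = 1/8 + 1/(2π) > 0, so this gives the minimum combined area; x ≈ 67.2119 cm to the square.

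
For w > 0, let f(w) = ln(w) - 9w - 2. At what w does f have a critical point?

f'(w) = 1/w − 9 = 0 gives w = 1/9.
f''(w) = -1/w², which is negative for w > 0, so this is a local maximum.
f(1/9) = 1·ln(1/9) - 1 - 2 ≈ -5.1972.

1/9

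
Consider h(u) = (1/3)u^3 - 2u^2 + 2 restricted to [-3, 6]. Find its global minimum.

Differentiating, h'(u) = u^2 - 4u; which vanishes at u = 0 and u = 4.
Evaluating at the critical points and endpoints: h(-3) = -25; h(0) = 2; h(4) = -26/3; h(6) = 2.
Hence the absolute minimum is -25 at u = -3.

-25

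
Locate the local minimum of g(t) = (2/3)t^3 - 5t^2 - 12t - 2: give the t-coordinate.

6

Critical points: g'(t) = 2t^2 - 10t - 12 vanishes at t = -1, 6.
g''(t) = 4t - 10. g''(-1) = -14 < 0 ⇒ local maximum; g''(6) = 14 > 0 ⇒ local minimum.
The local minimum is g(6) = -110.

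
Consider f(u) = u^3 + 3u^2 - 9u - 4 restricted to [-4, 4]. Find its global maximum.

Differentiating, f'(u) = 3u^2 + 6u - 9; which vanishes at u = -3 and u = 1.
Candidates: f(-4) = 16; f(-3) = 23; f(1) = -9; f(4) = 72.
So the maximum is f(4) = 72.

72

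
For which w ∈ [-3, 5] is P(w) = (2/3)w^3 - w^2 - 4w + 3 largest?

Differentiating, P'(w) = 2w^2 - 2w - 4; which vanishes at w = -1 and w = 2.
Compare values at every candidate in [-3, 5]: P(-3) = -12,  P(-1) = 16/3,  P(2) = -11/3,  P(5) = 124/3.
So the maximum is P(5) = 124/3.

5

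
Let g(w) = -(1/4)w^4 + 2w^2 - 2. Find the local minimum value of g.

Critical points: g'(w) = -w^3 + 4w vanishes at w = -2, 0, 2.
g''(w) = -3w^2 + 4. g''(-2) = -8 < 0 ⇒ local maximum; g''(0) = 4 > 0 ⇒ local minimum; g''(2) = -8 < 0 ⇒ local maximum.
So the local minimum value is g(0) = -2.

-2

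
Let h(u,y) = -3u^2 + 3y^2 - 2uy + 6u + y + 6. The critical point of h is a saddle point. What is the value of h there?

∂h/∂u = -6u - 2y + 6 = 0 and ∂h/∂y = -2u + 6y + 1 = 0, so (u, y) = (19/20, 3/20).
The Hessian has h_{uu} = -6, h_{yy} = 6, h_{uy} = -2, giving D = -40 < 0, so the point is a saddle point.
h(19/20, 3/20) = 357/40.

357/40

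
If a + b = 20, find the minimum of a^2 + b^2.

200

With a + b = 20, a^2 + b^2 = a^2 + (20 − a)^2.
The derivative 2a − 2(20 − a) = 4a − 40 vanishes at a = 10; second derivative 4 > 0, a minimum.
The minimum is 2·(10)^2 = 200.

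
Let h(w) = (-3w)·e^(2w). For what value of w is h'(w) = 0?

-1/2

By the product rule, h'(w) = (-6w - 3)·e^(2w). Since e^(2w) > 0, the only critical point is w = -1/2.
h''(-1/2) has the same sign as -6 < 0, so this is a local maximum.
h(-1/2) = (3/2)·e^(-1) ≈ 0.5518.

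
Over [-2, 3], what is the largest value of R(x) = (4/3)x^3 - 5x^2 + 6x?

9

The derivative is 4x^2 - 10x + 6, which vanishes at x = 1 and x = 3/2.
Compare values at every candidate in [-2, 3]: R(-2) = -128/3,  R(1) = 7/3,  R(3/2) = 9/4,  R(3) = 9.
Hence the absolute maximum is 9 at x = 3.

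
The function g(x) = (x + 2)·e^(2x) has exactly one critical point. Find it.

By the product rule, g'(x) = (2x + 5)·e^(2x). Since e^(2x) > 0, the only critical point is x = -5/2.
g''(-5/2) has the same sign as 2 > 0, so this is a local minimum.
g(-5/2) = (-1/2)·e^(-5) ≈ -0.0034.

-5/2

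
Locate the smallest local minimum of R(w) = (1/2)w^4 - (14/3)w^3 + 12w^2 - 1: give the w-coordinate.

0

R'(w) = 2w^3 - 14w^2 + 24w. Setting R'(w) = 0 gives w ∈ {0, 3, 4}.
Since R''(w) = 6w^2 - 28w + 24, we get R''(0) = 24 > 0 ⇒ local minimum; R''(3) = -6 < 0 ⇒ local maximum; R''(4) = 8 > 0 ⇒ local minimum.
The smallest local minimum is R(0) = -1.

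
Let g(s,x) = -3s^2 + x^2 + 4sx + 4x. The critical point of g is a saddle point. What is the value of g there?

-12/7

∂g/∂s = -6s + 4x = 0 and ∂g/∂x = 4s + 2x + 4 = 0, so (s, x) = (-4/7, -6/7).
The Hessian has g_{ss} = -6, g_{xx} = 2, g_{sx} = 4, giving D = -28 < 0, so the point is a saddle point.
g(-4/7, -6/7) = -12/7.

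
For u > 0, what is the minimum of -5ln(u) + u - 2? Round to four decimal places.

-5.0472

g'(u) = -5/u + 1 = 0 gives u = 5.
g''(u) = 5/u², which is positive for u > 0, so this is a local minimum.
g(5) = -5·ln(5) + 5 - 2 ≈ -5.0472.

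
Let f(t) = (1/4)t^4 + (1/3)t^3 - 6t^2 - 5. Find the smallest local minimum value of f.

f'(t) = t^3 + t^2 - 12t. Setting f'(t) = 0 gives t ∈ {-4, 0, 3}.
Second-derivative test with f''(t) = 3t^2 + 2t - 12: f''(-4) = 28 > 0 ⇒ local minimum; f''(0) = -12 < 0 ⇒ local maximum; f''(3) = 21 > 0 ⇒ local minimum.
Thus f has its smallest local minimum at t = -4, with value -175/3.

-175/3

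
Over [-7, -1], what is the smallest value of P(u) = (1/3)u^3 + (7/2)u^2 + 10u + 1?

The derivative is u^2 + 7u + 10, which vanishes at u = -5 and u = -2.
Compare values at every candidate in [-7, -1]: P(-7) = -71/6; P(-5) = -19/6; P(-2) = -23/3; P(-1) = -35/6.
So the minimum is P(-7) = -71/6.

-71/6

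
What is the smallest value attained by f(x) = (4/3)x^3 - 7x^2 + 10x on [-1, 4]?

The derivative is 4x^2 - 14x + 10, which vanishes at x = 1 and x = 5/2.
Compare values at every candidate in [-1, 4]: f(-1) = -55/3; f(1) = 13/3; f(5/2) = 25/12; f(4) = 40/3.
So the minimum is f(-1) = -55/3.

-55/3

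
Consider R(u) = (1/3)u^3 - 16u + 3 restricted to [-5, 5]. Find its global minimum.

The derivative is u^2 - 16, which vanishes at u = -4 and u = 4.
Candidates: R(-5) = 124/3, R(-4) = 137/3, R(4) = -119/3, R(5) = -106/3.
The minimum over the interval is -119/3, attained at u = 4.

-119/3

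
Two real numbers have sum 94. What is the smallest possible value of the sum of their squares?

4418

With a + b = 94, a^2 + b^2 = a^2 + (94 − a)^2.
The derivative 2a − 2(94 − a) = 4a − 188 vanishes at a = 47; second derivative 4 > 0, a minimum.
The minimum is 2·(47)^2 = 4418.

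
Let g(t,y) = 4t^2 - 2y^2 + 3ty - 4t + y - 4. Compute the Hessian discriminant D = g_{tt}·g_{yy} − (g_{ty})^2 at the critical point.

-41

∂g/∂t = 8t + 3y - 4 = 0 and ∂g/∂y = 3t - 4y + 1 = 0, so (t, y) = (13/41, 20/41).
The Hessian has g_{tt} = 8, g_{yy} = -4, g_{ty} = 3, giving D = -41 < 0, so the point is a saddle point.
D = (8)·(-4) − (3)^2 = -41.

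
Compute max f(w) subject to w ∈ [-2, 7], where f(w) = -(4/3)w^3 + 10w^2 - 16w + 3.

f'(w) = -4w^2 + 20w - 16, which vanishes at w = 1 and w = 4.
Candidates: f(-2) = 257/3,  f(1) = -13/3,  f(4) = 41/3,  f(7) = -229/3.
So the maximum is f(-2) = 257/3.

257/3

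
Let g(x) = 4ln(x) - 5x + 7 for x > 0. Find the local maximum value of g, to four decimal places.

g'(x) = 4/x − 5 = 0 gives x = 4/5.
g''(x) = -4/x², which is negative for x > 0, so this is a local maximum.
g(4/5) = 4·ln(4/5) - 4 + 7 ≈ 2.1074.

2.1074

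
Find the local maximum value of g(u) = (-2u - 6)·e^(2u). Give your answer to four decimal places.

Differentiating with the product rule gives g'(u) = (-4u - 14)·e^(2u). Since e^(2u) > 0, the only critical point is u = -7/2.
g''(-7/2) has the same sign as -4 < 0, so this is a local maximum.
g(-7/2) = (1)·e^(-7) ≈ 0.0009.

0.0009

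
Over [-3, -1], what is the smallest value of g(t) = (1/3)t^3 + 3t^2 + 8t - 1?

The derivative is t^2 + 6t + 8, whose only zero in [-3, -1] is t = -2.
Compare values at every candidate in [-3, -1]: g(-3) = -7; g(-2) = -23/3; g(-1) = -19/3.
So the minimum is g(-2) = -23/3.

-23/3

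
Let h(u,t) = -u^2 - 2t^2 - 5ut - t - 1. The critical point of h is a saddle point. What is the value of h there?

∂h/∂u = -2u - 5t = 0 and ∂h/∂t = -5u - 4t - 1 = 0, so (u, t) = (-5/17, 2/17).
The Hessian has h_{uu} = -2, h_{tt} = -4, h_{ut} = -5, giving D = -17 < 0, so the point is a saddle point.
h(-5/17, 2/17) = -18/17.

-18/17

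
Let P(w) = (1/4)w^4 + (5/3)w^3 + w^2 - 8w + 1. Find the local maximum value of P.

Critical points: P'(w) = w^3 + 5w^2 + 2w - 8 vanishes at w = -4, -2, 1.
Since P''(w) = 3w^2 + 10w + 2, we get P''(-4) = 10 > 0 ⇒ local minimum; P''(-2) = -6 < 0 ⇒ local maximum; P''(1) = 15 > 0 ⇒ local minimum.
Thus P has its local maximum at w = -2, with value 35/3.

35/3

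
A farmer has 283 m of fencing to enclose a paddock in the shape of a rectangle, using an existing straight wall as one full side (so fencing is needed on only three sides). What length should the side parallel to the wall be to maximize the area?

283/2

Let the sides perpendicular to the wall have length x and the parallel side y, so 2x + y = 283 and the area is A = xy = x(283 − 2x).
A'(x) = 283 − 4x = 0 gives x = 283/4, and A''(x) = −4 < 0 confirms a maximum.
Then y = 283 − 2·283/4 = 283/2 and A = 80089/8.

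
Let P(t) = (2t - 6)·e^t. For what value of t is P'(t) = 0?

By the product rule, P'(t) = (2t - 4)·e^t. Since e^t > 0, the only critical point is t = 2.
P''(2) has the same sign as 2 > 0, so this is a local minimum.
P(2) = (-2)·e^(2) ≈ -14.7781.

2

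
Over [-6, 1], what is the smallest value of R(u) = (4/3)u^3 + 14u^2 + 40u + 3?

-95/3

The derivative is 4u^2 + 28u + 40, which vanishes at u = -5 and u = -2.
Candidates: R(-6) = -21; R(-5) = -41/3; R(-2) = -95/3; R(1) = 175/3.
Hence the absolute minimum is -95/3 at u = -2.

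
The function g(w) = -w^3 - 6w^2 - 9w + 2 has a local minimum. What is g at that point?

2

g'(w) = -3w^2 - 12w - 9 = 0 at w = -3, -1.
g''(w) = -6w - 12. g''(-3) = 6 > 0 ⇒ local minimum; g''(-1) = -6 < 0 ⇒ local maximum.
The local minimum is g(-3) = 2.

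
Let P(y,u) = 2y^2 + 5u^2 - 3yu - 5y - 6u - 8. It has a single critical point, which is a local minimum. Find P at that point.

∂P/∂y = 4y - 3u - 5 = 0 and ∂P/∂u = -3y + 10u - 6 = 0, so (y, u) = (68/31, 39/31).
The Hessian has P_{yy} = 4, P_{uu} = 10, P_{yu} = -3, giving D = 31 > 0 with P_{yy} > 0, so the point is a local minimum.
P(68/31, 39/31) = -535/31.

-535/31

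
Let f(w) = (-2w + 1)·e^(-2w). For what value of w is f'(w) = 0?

1

f'(w) = (-2)·e^(-2w) + (-2w + 1)·(-2)·e^(-2w) = (4w - 4)·e^(-2w). Since e^(-2w) > 0, the only critical point is w = 1.
f''(1) has the same sign as 4 > 0, so this is a local minimum.
f(1) = (-1)·e^(-2) ≈ -0.1353.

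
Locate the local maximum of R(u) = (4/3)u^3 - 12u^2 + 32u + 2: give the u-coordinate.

R'(u) = 4u^2 - 24u + 32. Setting R'(u) = 0 gives u ∈ {2, 4}.
Second-derivative test with R''(u) = 8u - 24: R''(2) = -8 < 0 ⇒ local maximum; R''(4) = 8 > 0 ⇒ local minimum.
Thus R has its local maximum at u = 2, with value 86/3.

2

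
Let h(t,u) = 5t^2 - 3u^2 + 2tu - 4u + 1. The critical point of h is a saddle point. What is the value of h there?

9/4

∂h/∂t = 10t + 2u = 0 and ∂h/∂u = 2t - 6u - 4 = 0, so (t, u) = (1/8, -5/8).
The Hessian has h_{tt} = 10, h_{uu} = -6, h_{tu} = 2, giving D = -64 < 0, so the point is a saddle point.
h(1/8, -5/8) = 9/4.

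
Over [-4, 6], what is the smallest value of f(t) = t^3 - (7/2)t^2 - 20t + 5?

The derivative is 3t^2 - 7t - 20, which vanishes at t = -5/3 and t = 4.
Candidates: f(-4) = -35; f(-5/3) = 1295/54; f(4) = -67; f(6) = -25.
Hence the absolute minimum is -67 at t = 4.

-67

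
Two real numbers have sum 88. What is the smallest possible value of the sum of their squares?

With a + b = 88, a^2 + b^2 = a^2 + (88 − a)^2.
The derivative 2a − 2(88 − a) = 4a − 176 vanishes at a = 44; second derivative 4 > 0, a minimum.
The minimum is 2·(44)^2 = 3872.

3872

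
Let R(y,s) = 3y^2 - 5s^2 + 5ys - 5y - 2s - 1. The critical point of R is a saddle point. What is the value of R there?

-248/85

∂R/∂y = 6y + 5s - 5 = 0 and ∂R/∂s = 5y - 10s - 2 = 0, so (y, s) = (12/17, 13/85).
The Hessian has R_{yy} = 6, R_{ss} = -10, R_{ys} = 5, giving D = -85 < 0, so the point is a saddle point.
R(12/17, 13/85) = -248/85.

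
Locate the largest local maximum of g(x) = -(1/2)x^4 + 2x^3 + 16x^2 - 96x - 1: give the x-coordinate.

Critical points: g'(x) = -2x^3 + 6x^2 + 32x - 96 vanishes at x = -4, 3, 4.
g''(x) = -6x^2 + 12x + 32. g''(-4) = -112 < 0 ⇒ local maximum; g''(3) = 14 > 0 ⇒ local minimum; g''(4) = -16 < 0 ⇒ local maximum.
The largest local maximum is g(-4) = 383.

-4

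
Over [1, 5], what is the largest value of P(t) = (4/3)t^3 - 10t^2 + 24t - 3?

101/3

P'(t) = 4t^2 - 20t + 24, which vanishes at t = 2 and t = 3.
Compare values at every candidate in [1, 5]: P(1) = 37/3; P(2) = 47/3; P(3) = 15; P(5) = 101/3.
The maximum over the interval is 101/3, attained at t = 5.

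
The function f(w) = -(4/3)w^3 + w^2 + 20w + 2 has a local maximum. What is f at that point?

Critical points: f'(w) = -4w^2 + 2w + 20 vanishes at w = -2, 5/2.
f''(w) = -8w + 2. f''(-2) = 18 > 0 ⇒ local minimum; f''(5/2) = -18 < 0 ⇒ local maximum.
So the local maximum value is f(5/2) = 449/12.

449/12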